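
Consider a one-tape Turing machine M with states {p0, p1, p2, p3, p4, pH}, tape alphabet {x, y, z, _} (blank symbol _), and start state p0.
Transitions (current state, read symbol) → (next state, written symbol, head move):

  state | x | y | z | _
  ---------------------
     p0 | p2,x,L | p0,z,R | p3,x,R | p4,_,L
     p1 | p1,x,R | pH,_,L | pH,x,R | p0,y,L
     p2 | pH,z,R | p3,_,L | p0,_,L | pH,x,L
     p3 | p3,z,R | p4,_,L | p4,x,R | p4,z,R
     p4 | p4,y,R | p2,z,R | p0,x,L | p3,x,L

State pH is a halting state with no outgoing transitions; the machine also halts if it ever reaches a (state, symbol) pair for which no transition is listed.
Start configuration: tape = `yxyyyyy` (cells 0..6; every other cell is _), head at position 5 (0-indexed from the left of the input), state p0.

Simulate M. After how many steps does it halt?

state=p0 head=5 tape=yxyyy[y]y___   (p0,y)→(p0,z,R)
state=p0 head=6 tape=yxyyyz[y]___   (p0,y)→(p0,z,R)
state=p0 head=7 tape=yxyyyzz[_]__   (p0,_)→(p4,_,L)
state=p4 head=6 tape=yxyyyz[z]___   (p4,z)→(p0,x,L)
state=p0 head=5 tape=yxyyy[z]x___   (p0,z)→(p3,x,R)
state=p3 head=6 tape=yxyyyx[x]___   (p3,x)→(p3,z,R)
state=p3 head=7 tape=yxyyyxz[_]__   (p3,_)→(p4,z,R)
state=p4 head=8 tape=yxyyyxzz[_]_   (p4,_)→(p3,x,L)
state=p3 head=7 tape=yxyyyxz[z]x_   (p3,z)→(p4,x,R)
state=p4 head=8 tape=yxyyyxzx[x]_   (p4,x)→(p4,y,R)
state=p4 head=9 tape=yxyyyxzxy[_]   (p4,_)→(p3,x,L)
state=p3 head=8 tape=yxyyyxzx[y]x   (p3,y)→(p4,_,L)
state=p4 head=7 tape=yxyyyxz[x]_x   (p4,x)→(p4,y,R)
state=p4 head=8 tape=yxyyyxzy[_]x   (p4,_)→(p3,x,L)
state=p3 head=7 tape=yxyyyxz[y]xx   (p3,y)→(p4,_,L)
state=p4 head=6 tape=yxyyyx[z]_xx   (p4,z)→(p0,x,L)
state=p0 head=5 tape=yxyyy[x]x_xx   (p0,x)→(p2,x,L)
state=p2 head=4 tape=yxyy[y]xx_xx   (p2,y)→(p3,_,L)
state=p3 head=3 tape=yxy[y]_xx_xx   (p3,y)→(p4,_,L)
state=p4 head=2 tape=yx[y]__xx_xx   (p4,y)→(p2,z,R)
state=p2 head=3 tape=yxz[_]_xx_xx   (p2,_)→(pH,x,L)
state=pH head=2 tape=yx[z]x_xx_xx
M halts after 21 transitions.

21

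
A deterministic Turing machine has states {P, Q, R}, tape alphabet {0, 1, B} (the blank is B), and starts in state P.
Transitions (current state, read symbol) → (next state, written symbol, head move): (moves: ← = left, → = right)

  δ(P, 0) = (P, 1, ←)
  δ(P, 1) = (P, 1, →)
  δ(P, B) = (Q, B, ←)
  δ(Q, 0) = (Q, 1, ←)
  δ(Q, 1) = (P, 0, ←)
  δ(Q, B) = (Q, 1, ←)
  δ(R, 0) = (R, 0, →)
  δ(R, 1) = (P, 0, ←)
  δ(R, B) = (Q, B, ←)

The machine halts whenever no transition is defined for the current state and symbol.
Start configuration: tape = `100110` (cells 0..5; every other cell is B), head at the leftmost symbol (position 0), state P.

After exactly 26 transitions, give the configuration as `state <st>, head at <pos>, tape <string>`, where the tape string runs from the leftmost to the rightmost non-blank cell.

state P, head at 4, tape 111110

state=P head=0 tape=[1]00110B   (P,1)→(P,1,→)
state=P head=1 tape=1[0]0110B   (P,0)→(P,1,←)
state=P head=0 tape=[1]10110B   (P,1)→(P,1,→)
state=P head=1 tape=1[1]0110B   (P,1)→(P,1,→)
state=P head=2 tape=11[0]110B   (P,0)→(P,1,←)
state=P head=1 tape=1[1]1110B   (P,1)→(P,1,→)
state=P head=2 tape=11[1]110B   (P,1)→(P,1,→)
state=P head=3 tape=111[1]10B   (P,1)→(P,1,→)
state=P head=4 tape=1111[1]0B   (P,1)→(P,1,→)
state=P head=5 tape=11111[0]B   (P,0)→(P,1,←)
state=P head=4 tape=1111[1]1B   (P,1)→(P,1,→)
state=P head=5 tape=11111[1]B   (P,1)→(P,1,→)
state=P head=6 tape=111111[B]   (P,B)→(Q,B,←)
state=Q head=5 tape=11111[1]B   (Q,1)→(P,0,←)
state=P head=4 tape=1111[1]0B   (P,1)→(P,1,→)
state=P head=5 tape=11111[0]B   (P,0)→(P,1,←)
state=P head=4 tape=1111[1]1B   (P,1)→(P,1,→)
state=P head=5 tape=11111[1]B   (P,1)→(P,1,→)
state=P head=6 tape=111111[B]   (P,B)→(Q,B,←)
state=Q head=5 tape=11111[1]B   (Q,1)→(P,0,←)
state=P head=4 tape=1111[1]0B   (P,1)→(P,1,→)
state=P head=5 tape=11111[0]B   (P,0)→(P,1,←)
state=P head=4 tape=1111[1]1B   (P,1)→(P,1,→)
state=P head=5 tape=11111[1]B   (P,1)→(P,1,→)
state=P head=6 tape=111111[B]   (P,B)→(Q,B,←)
state=Q head=5 tape=11111[1]B   (Q,1)→(P,0,←)
state=P head=4 tape=1111[1]0B
After 26 steps: state P, head at 4, tape 111110.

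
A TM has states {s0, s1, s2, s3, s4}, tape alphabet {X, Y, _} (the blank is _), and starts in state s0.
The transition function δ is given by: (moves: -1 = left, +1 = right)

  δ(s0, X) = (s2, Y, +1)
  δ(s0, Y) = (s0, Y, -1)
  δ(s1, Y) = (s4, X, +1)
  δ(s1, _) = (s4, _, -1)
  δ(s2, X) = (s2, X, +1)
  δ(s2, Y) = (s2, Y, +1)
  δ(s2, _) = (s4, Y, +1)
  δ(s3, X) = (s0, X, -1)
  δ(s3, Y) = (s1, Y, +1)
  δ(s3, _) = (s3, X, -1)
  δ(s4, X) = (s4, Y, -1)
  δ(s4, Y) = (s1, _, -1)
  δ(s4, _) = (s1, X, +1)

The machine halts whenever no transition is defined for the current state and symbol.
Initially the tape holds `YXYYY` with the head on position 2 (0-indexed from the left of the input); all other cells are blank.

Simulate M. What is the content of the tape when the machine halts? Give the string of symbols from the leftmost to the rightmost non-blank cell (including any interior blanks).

YYXXX_YY

state=s0 head=2 tape=YX[Y]YY____   (s0,Y)→(s0,Y,-1)
state=s0 head=1 tape=Y[X]YYY____   (s0,X)→(s2,Y,+1)
state=s2 head=2 tape=YY[Y]YY____   (s2,Y)→(s2,Y,+1)
state=s2 head=3 tape=YYY[Y]Y____   (s2,Y)→(s2,Y,+1)
state=s2 head=4 tape=YYYY[Y]____   (s2,Y)→(s2,Y,+1)
state=s2 head=5 tape=YYYYY[_]___   (s2,_)→(s4,Y,+1)
state=s4 head=6 tape=YYYYYY[_]__   (s4,_)→(s1,X,+1)
state=s1 head=7 tape=YYYYYYX[_]_   (s1,_)→(s4,_,-1)
state=s4 head=6 tape=YYYYYY[X]__   (s4,X)→(s4,Y,-1)
state=s4 head=5 tape=YYYYY[Y]Y__   (s4,Y)→(s1,_,-1)
state=s1 head=4 tape=YYYY[Y]_Y__   (s1,Y)→(s4,X,+1)
state=s4 head=5 tape=YYYYX[_]Y__   (s4,_)→(s1,X,+1)
state=s1 head=6 tape=YYYYXX[Y]__   (s1,Y)→(s4,X,+1)
state=s4 head=7 tape=YYYYXXX[_]_   (s4,_)→(s1,X,+1)
state=s1 head=8 tape=YYYYXXXX[_]   (s1,_)→(s4,_,-1)
state=s4 head=7 tape=YYYYXXX[X]_   (s4,X)→(s4,Y,-1)
state=s4 head=6 tape=YYYYXX[X]Y_   (s4,X)→(s4,Y,-1)
state=s4 head=5 tape=YYYYX[X]YY_   (s4,X)→(s4,Y,-1)
state=s4 head=4 tape=YYYY[X]YYY_   (s4,X)→(s4,Y,-1)
state=s4 head=3 tape=YYY[Y]YYYY_   (s4,Y)→(s1,_,-1)
state=s1 head=2 tape=YY[Y]_YYYY_   (s1,Y)→(s4,X,+1)
state=s4 head=3 tape=YYX[_]YYYY_   (s4,_)→(s1,X,+1)
state=s1 head=4 tape=YYXX[Y]YYY_   (s1,Y)→(s4,X,+1)
state=s4 head=5 tape=YYXXX[Y]YY_   (s4,Y)→(s1,_,-1)
state=s1 head=4 tape=YYXX[X]_YY_
The non-blank tape span at halt is YYXXX_YY.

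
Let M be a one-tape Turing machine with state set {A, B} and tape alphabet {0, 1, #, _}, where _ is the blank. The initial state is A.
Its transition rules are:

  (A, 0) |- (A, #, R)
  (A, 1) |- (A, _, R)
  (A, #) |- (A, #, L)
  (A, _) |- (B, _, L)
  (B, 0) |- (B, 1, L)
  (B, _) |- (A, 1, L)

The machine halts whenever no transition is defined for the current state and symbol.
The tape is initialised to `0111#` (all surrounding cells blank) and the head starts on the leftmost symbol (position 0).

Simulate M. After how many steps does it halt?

state=A head=0 tape=[0]111#   (A,0)→(A,#,R)
state=A head=1 tape=#[1]11#   (A,1)→(A,_,R)
state=A head=2 tape=#_[1]1#   (A,1)→(A,_,R)
state=A head=3 tape=#__[1]#   (A,1)→(A,_,R)
state=A head=4 tape=#___[#]   (A,#)→(A,#,L)
state=A head=3 tape=#__[_]#   (A,_)→(B,_,L)
state=B head=2 tape=#_[_]_#   (B,_)→(A,1,L)
state=A head=1 tape=#[_]1_#   (A,_)→(B,_,L)
state=B head=0 tape=[#]_1_#
M halts after 8 transitions.

8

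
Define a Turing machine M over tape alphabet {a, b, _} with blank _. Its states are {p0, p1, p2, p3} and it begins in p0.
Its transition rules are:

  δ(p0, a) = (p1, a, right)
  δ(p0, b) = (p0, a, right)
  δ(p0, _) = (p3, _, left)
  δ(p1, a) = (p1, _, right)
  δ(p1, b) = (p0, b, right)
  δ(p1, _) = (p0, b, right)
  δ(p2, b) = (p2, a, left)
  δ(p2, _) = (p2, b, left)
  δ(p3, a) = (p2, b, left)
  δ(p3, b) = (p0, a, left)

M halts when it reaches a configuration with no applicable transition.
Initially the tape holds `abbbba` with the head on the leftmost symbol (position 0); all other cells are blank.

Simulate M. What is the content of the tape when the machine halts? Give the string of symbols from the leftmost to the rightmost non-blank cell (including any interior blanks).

abaaab_a

p0 | [a]bbbba___   read a → write a, move right, go to p1
p1 | a[b]bbba___   read b → write b, move right, go to p0
p0 | ab[b]bba___   read b → write a, move right, go to p0
p0 | aba[b]ba___   read b → write a, move right, go to p0
p0 | abaa[b]a___   read b → write a, move right, go to p0
p0 | abaaa[a]___   read a → write a, move right, go to p1
p1 | abaaaa[_]__   read _ → write b, move right, go to p0
p0 | abaaaab[_]_   read _ → write _, move left, go to p3
p3 | abaaaa[b]__   read b → write a, move left, go to p0
p0 | abaaa[a]a__   read a → write a, move right, go to p1
p1 | abaaaa[a]__   read a → write _, move right, go to p1
p1 | abaaaa_[_]_   read _ → write b, move right, go to p0
p0 | abaaaa_b[_]   read _ → write _, move left, go to p3
p3 | abaaaa_[b]_   read b → write a, move left, go to p0
p0 | abaaaa[_]a_   read _ → write _, move left, go to p3
p3 | abaaa[a]_a_   read a → write b, move left, go to p2
p2 | abaa[a]b_a_
The non-blank tape span at halt is abaaab_a.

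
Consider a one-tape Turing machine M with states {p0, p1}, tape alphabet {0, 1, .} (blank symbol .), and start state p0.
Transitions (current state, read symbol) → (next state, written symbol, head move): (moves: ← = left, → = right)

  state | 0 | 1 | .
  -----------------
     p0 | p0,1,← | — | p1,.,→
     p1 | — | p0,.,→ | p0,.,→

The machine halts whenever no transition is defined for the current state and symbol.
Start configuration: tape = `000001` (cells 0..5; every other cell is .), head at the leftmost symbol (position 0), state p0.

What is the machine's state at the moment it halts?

p0 | .[0]00001   read 0 → write 1, move ←, go to p0
p0 | [.]100001   read . → write ., move →, go to p1
p1 | .[1]00001   read 1 → write ., move →, go to p0
p0 | ..[0]0001   read 0 → write 1, move ←, go to p0
p0 | .[.]10001   read . → write ., move →, go to p1
p1 | ..[1]0001   read 1 → write ., move →, go to p0
p0 | ...[0]001   read 0 → write 1, move ←, go to p0
p0 | ..[.]1001   read . → write ., move →, go to p1
p1 | ...[1]001   read 1 → write ., move →, go to p0
p0 | ....[0]01   read 0 → write 1, move ←, go to p0
p0 | ...[.]101   read . → write ., move →, go to p1
p1 | ....[1]01   read 1 → write ., move →, go to p0
p0 | .....[0]1   read 0 → write 1, move ←, go to p0
p0 | ....[.]11   read . → write ., move →, go to p1
p1 | .....[1]1   read 1 → write ., move →, go to p0
p0 | ......[1]
No transition is defined for (p0, 1); M halts in state p0.

p0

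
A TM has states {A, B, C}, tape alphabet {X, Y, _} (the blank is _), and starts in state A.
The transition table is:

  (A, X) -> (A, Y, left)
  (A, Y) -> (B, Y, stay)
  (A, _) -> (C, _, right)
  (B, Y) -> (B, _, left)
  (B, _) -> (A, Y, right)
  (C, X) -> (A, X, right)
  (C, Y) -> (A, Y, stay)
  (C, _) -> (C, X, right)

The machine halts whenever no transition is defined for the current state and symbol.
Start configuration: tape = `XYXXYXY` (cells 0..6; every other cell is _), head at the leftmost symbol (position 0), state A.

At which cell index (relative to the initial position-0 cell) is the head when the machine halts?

A | _[X]YXXYXY   read X → write Y, move left, go to A
A | [_]YYXXYXY   read _ → write _, move right, go to C
C | _[Y]YXXYXY   read Y → write Y, move stay, go to A
A | _[Y]YXXYXY   read Y → write Y, move stay, go to B
B | _[Y]YXXYXY   read Y → write _, move left, go to B
B | [_]_YXXYXY   read _ → write Y, move right, go to A
A | Y[_]YXXYXY   read _ → write _, move right, go to C
C | Y_[Y]XXYXY   read Y → write Y, move stay, go to A
A | Y_[Y]XXYXY   read Y → write Y, move stay, go to B
B | Y_[Y]XXYXY   read Y → write _, move left, go to B
B | Y[_]_XXYXY   read _ → write Y, move right, go to A
A | YY[_]XXYXY   read _ → write _, move right, go to C
C | YY_[X]XYXY   read X → write X, move right, go to A
A | YY_X[X]YXY   read X → write Y, move left, go to A
A | YY_[X]YYXY   read X → write Y, move left, go to A
A | YY[_]YYYXY   read _ → write _, move right, go to C
C | YY_[Y]YYXY   read Y → write Y, move stay, go to A
A | YY_[Y]YYXY   read Y → write Y, move stay, go to B
B | YY_[Y]YYXY   read Y → write _, move left, go to B
B | YY[_]_YYXY   read _ → write Y, move right, go to A
A | YYY[_]YYXY   read _ → write _, move right, go to C
C | YYY_[Y]YXY   read Y → write Y, move stay, go to A
A | YYY_[Y]YXY   read Y → write Y, move stay, go to B
B | YYY_[Y]YXY   read Y → write _, move left, go to B
B | YYY[_]_YXY   read _ → write Y, move right, go to A
A | YYYY[_]YXY   read _ → write _, move right, go to C
C | YYYY_[Y]XY   read Y → write Y, move stay, go to A
A | YYYY_[Y]XY   read Y → write Y, move stay, go to B
B | YYYY_[Y]XY   read Y → write _, move left, go to B
B | YYYY[_]_XY   read _ → write Y, move right, go to A
A | YYYYY[_]XY   read _ → write _, move right, go to C
C | YYYYY_[X]Y   read X → write X, move right, go to A
A | YYYYY_X[Y]   read Y → write Y, move stay, go to B
B | YYYYY_X[Y]   read Y → write _, move left, go to B
B | YYYYY_[X]_
At halt the head is at cell 5.

5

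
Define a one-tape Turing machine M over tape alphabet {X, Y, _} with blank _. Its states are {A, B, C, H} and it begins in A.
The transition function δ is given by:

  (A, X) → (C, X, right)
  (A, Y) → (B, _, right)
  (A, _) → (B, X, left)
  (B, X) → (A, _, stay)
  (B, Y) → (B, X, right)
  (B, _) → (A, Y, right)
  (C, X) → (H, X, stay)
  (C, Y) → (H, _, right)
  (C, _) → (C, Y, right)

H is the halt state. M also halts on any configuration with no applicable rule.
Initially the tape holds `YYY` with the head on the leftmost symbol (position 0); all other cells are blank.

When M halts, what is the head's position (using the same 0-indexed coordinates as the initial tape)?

2

A | [Y]YY__   read Y → write _, move right, go to B
B | _[Y]Y__   read Y → write X, move right, go to B
B | _X[Y]__   read Y → write X, move right, go to B
B | _XX[_]_   read _ → write Y, move right, go to A
A | _XXY[_]   read _ → write X, move left, go to B
B | _XX[Y]X   read Y → write X, move right, go to B
B | _XXX[X]   read X → write _, move stay, go to A
A | _XXX[_]   read _ → write X, move left, go to B
B | _XX[X]X   read X → write _, move stay, go to A
A | _XX[_]X   read _ → write X, move left, go to B
B | _X[X]XX   read X → write _, move stay, go to A
A | _X[_]XX   read _ → write X, move left, go to B
B | _[X]XXX   read X → write _, move stay, go to A
A | _[_]XXX   read _ → write X, move left, go to B
B | [_]XXXX   read _ → write Y, move right, go to A
A | Y[X]XXX   read X → write X, move right, go to C
C | YX[X]XX   read X → write X, move stay, go to H
H | YX[X]XX
At halt the head is at cell 2.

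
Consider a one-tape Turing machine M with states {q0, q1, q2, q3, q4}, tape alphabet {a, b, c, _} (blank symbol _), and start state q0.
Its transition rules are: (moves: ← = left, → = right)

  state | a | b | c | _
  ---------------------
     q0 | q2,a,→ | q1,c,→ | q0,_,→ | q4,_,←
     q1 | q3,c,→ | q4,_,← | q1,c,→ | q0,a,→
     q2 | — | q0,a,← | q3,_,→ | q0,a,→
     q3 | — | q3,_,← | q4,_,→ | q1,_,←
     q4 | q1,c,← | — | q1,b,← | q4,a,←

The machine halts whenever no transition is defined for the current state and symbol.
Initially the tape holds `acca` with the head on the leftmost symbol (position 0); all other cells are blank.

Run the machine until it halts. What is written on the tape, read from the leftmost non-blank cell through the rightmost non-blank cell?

q0 | [a]cca__   read a → write a, move →, go to q2
q2 | a[c]ca__   read c → write _, move →, go to q3
q3 | a_[c]a__   read c → write _, move →, go to q4
q4 | a__[a]__   read a → write c, move ←, go to q1
q1 | a_[_]c__   read _ → write a, move →, go to q0
q0 | a_a[c]__   read c → write _, move →, go to q0
q0 | a_a_[_]_   read _ → write _, move ←, go to q4
q4 | a_a[_]__   read _ → write a, move ←, go to q4
q4 | a_[a]a__   read a → write c, move ←, go to q1
q1 | a[_]ca__   read _ → write a, move →, go to q0
q0 | aa[c]a__   read c → write _, move →, go to q0
q0 | aa_[a]__   read a → write a, move →, go to q2
q2 | aa_a[_]_   read _ → write a, move →, go to q0
q0 | aa_aa[_]   read _ → write _, move ←, go to q4
q4 | aa_a[a]_   read a → write c, move ←, go to q1
q1 | aa_[a]c_   read a → write c, move →, go to q3
q3 | aa_c[c]_   read c → write _, move →, go to q4
q4 | aa_c_[_]   read _ → write a, move ←, go to q4
q4 | aa_c[_]a   read _ → write a, move ←, go to q4
q4 | aa_[c]aa   read c → write b, move ←, go to q1
q1 | aa[_]baa   read _ → write a, move →, go to q0
q0 | aaa[b]aa   read b → write c, move →, go to q1
q1 | aaac[a]a   read a → write c, move →, go to q3
q3 | aaacc[a]
The non-blank tape span at halt is aaacca.

aaacca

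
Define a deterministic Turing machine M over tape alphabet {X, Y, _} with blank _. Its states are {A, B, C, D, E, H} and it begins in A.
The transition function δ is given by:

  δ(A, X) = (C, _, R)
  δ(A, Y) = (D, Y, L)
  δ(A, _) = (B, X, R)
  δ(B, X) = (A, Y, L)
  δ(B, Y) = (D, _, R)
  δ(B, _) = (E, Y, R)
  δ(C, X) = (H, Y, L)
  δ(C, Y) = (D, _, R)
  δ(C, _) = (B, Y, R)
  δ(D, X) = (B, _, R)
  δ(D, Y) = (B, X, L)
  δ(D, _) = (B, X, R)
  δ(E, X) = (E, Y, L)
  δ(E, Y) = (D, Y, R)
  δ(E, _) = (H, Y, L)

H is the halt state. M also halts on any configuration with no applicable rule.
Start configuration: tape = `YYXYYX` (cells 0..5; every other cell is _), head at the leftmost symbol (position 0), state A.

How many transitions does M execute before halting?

state=A head=0 tape=_[Y]YXYYX__   (A,Y)→(D,Y,L)
state=D head=-1 tape=[_]YYXYYX__   (D,_)→(B,X,R)
state=B head=0 tape=X[Y]YXYYX__   (B,Y)→(D,_,R)
state=D head=1 tape=X_[Y]XYYX__   (D,Y)→(B,X,L)
state=B head=0 tape=X[_]XXYYX__   (B,_)→(E,Y,R)
state=E head=1 tape=XY[X]XYYX__   (E,X)→(E,Y,L)
state=E head=0 tape=X[Y]YXYYX__   (E,Y)→(D,Y,R)
state=D head=1 tape=XY[Y]XYYX__   (D,Y)→(B,X,L)
state=B head=0 tape=X[Y]XXYYX__   (B,Y)→(D,_,R)
state=D head=1 tape=X_[X]XYYX__   (D,X)→(B,_,R)
state=B head=2 tape=X__[X]YYX__   (B,X)→(A,Y,L)
state=A head=1 tape=X_[_]YYYX__   (A,_)→(B,X,R)
state=B head=2 tape=X_X[Y]YYX__   (B,Y)→(D,_,R)
state=D head=3 tape=X_X_[Y]YX__   (D,Y)→(B,X,L)
state=B head=2 tape=X_X[_]XYX__   (B,_)→(E,Y,R)
state=E head=3 tape=X_XY[X]YX__   (E,X)→(E,Y,L)
state=E head=2 tape=X_X[Y]YYX__   (E,Y)→(D,Y,R)
state=D head=3 tape=X_XY[Y]YX__   (D,Y)→(B,X,L)
state=B head=2 tape=X_X[Y]XYX__   (B,Y)→(D,_,R)
state=D head=3 tape=X_X_[X]YX__   (D,X)→(B,_,R)
state=B head=4 tape=X_X__[Y]X__   (B,Y)→(D,_,R)
state=D head=5 tape=X_X___[X]__   (D,X)→(B,_,R)
state=B head=6 tape=X_X____[_]_   (B,_)→(E,Y,R)
state=E head=7 tape=X_X____Y[_]   (E,_)→(H,Y,L)
state=H head=6 tape=X_X____[Y]Y
M halts after 24 transitions.

24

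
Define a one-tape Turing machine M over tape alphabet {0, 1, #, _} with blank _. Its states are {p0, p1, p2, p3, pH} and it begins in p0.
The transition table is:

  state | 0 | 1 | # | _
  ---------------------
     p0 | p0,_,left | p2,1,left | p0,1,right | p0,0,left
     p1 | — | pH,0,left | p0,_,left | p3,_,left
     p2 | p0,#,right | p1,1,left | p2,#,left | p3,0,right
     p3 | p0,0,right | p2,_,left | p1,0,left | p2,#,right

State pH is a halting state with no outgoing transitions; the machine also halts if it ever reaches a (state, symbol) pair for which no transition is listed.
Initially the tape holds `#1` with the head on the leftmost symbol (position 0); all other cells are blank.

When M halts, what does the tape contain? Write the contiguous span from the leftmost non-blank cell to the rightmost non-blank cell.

p0 | ___[#]1   read # → write 1, move right, go to p0
p0 | ___1[1]   read 1 → write 1, move left, go to p2
p2 | ___[1]1   read 1 → write 1, move left, go to p1
p1 | __[_]11   read _ → write _, move left, go to p3
p3 | _[_]_11   read _ → write #, move right, go to p2
p2 | _#[_]11   read _ → write 0, move right, go to p3
p3 | _#0[1]1   read 1 → write _, move left, go to p2
p2 | _#[0]_1   read 0 → write #, move right, go to p0
p0 | _##[_]1   read _ → write 0, move left, go to p0
p0 | _#[#]01   read # → write 1, move right, go to p0
p0 | _#1[0]1   read 0 → write _, move left, go to p0
p0 | _#[1]_1   read 1 → write 1, move left, go to p2
p2 | _[#]1_1   read # → write #, move left, go to p2
p2 | [_]#1_1   read _ → write 0, move right, go to p3
p3 | 0[#]1_1   read # → write 0, move left, go to p1
p1 | [0]01_1
The non-blank tape span at halt is 001_1.

001_1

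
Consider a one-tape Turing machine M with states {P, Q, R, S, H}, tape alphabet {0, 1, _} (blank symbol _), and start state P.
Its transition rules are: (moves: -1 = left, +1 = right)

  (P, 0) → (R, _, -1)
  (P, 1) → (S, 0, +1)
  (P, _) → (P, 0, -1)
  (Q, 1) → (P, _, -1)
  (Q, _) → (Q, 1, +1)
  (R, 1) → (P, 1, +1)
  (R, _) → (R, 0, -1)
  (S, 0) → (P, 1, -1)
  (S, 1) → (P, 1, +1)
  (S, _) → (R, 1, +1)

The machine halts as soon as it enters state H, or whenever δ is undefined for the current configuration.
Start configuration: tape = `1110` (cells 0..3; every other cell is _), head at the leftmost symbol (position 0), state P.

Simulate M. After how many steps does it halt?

10

state=P head=0 tape=[1]110   (P,1)→(S,0,+1)
state=S head=1 tape=0[1]10   (S,1)→(P,1,+1)
state=P head=2 tape=01[1]0   (P,1)→(S,0,+1)
state=S head=3 tape=010[0]   (S,0)→(P,1,-1)
state=P head=2 tape=01[0]1   (P,0)→(R,_,-1)
state=R head=1 tape=0[1]_1   (R,1)→(P,1,+1)
state=P head=2 tape=01[_]1   (P,_)→(P,0,-1)
state=P head=1 tape=0[1]01   (P,1)→(S,0,+1)
state=S head=2 tape=00[0]1   (S,0)→(P,1,-1)
state=P head=1 tape=0[0]11   (P,0)→(R,_,-1)
state=R head=0 tape=[0]_11
M halts after 10 transitions.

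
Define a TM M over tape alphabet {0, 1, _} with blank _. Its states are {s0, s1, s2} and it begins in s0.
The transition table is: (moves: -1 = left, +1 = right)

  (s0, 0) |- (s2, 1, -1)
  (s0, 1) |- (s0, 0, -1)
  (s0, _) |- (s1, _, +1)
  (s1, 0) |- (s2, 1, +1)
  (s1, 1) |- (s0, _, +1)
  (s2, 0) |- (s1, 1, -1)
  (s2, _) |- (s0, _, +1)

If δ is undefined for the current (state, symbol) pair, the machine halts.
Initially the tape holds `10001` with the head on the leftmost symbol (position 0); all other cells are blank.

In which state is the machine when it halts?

s0 | _[1]0001   read 1 → write 0, move -1, go to s0
s0 | [_]00001   read _ → write _, move +1, go to s1
s1 | _[0]0001   read 0 → write 1, move +1, go to s2
s2 | _1[0]001   read 0 → write 1, move -1, go to s1
s1 | _[1]1001   read 1 → write _, move +1, go to s0
s0 | __[1]001   read 1 → write 0, move -1, go to s0
s0 | _[_]0001   read _ → write _, move +1, go to s1
s1 | __[0]001   read 0 → write 1, move +1, go to s2
s2 | __1[0]01   read 0 → write 1, move -1, go to s1
s1 | __[1]101   read 1 → write _, move +1, go to s0
s0 | ___[1]01   read 1 → write 0, move -1, go to s0
s0 | __[_]001   read _ → write _, move +1, go to s1
s1 | ___[0]01   read 0 → write 1, move +1, go to s2
s2 | ___1[0]1   read 0 → write 1, move -1, go to s1
s1 | ___[1]11   read 1 → write _, move +1, go to s0
s0 | ____[1]1   read 1 → write 0, move -1, go to s0
s0 | ___[_]01   read _ → write _, move +1, go to s1
s1 | ____[0]1   read 0 → write 1, move +1, go to s2
s2 | ____1[1]
No transition is defined for (s2, 1); M halts in state s2.

s2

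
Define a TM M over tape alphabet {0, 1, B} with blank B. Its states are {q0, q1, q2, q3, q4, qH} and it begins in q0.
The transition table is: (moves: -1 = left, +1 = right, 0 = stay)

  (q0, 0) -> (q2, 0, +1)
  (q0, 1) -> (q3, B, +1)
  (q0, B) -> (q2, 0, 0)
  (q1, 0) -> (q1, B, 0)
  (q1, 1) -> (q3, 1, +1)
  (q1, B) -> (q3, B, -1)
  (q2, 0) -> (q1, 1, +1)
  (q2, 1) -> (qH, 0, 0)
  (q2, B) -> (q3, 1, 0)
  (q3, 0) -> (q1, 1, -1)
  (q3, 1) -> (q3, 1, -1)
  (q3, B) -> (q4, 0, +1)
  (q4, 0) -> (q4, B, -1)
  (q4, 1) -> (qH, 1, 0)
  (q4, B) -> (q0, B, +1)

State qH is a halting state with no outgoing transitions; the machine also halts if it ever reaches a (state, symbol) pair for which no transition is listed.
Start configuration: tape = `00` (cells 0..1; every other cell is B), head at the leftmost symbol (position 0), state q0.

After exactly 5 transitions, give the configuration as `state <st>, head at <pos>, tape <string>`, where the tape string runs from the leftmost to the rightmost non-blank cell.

state q1, head at -1, tape 11

state=q0 head=0 tape=B[0]0B   (q0,0)→(q2,0,+1)
state=q2 head=1 tape=B0[0]B   (q2,0)→(q1,1,+1)
state=q1 head=2 tape=B01[B]   (q1,B)→(q3,B,-1)
state=q3 head=1 tape=B0[1]B   (q3,1)→(q3,1,-1)
state=q3 head=0 tape=B[0]1B   (q3,0)→(q1,1,-1)
state=q1 head=-1 tape=[B]11B
After 5 steps: state q1, head at -1, tape 11.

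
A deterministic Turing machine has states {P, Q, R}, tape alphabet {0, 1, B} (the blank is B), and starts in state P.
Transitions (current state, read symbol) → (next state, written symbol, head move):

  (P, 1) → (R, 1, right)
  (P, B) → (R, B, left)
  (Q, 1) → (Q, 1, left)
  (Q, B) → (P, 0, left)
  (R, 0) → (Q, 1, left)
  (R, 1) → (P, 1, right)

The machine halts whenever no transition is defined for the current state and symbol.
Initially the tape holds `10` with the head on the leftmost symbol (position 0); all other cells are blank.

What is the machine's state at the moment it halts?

R

state=P head=0 tape=BBB[1]0   (P,1)→(R,1,right)
state=R head=1 tape=BBB1[0]   (R,0)→(Q,1,left)
state=Q head=0 tape=BBB[1]1   (Q,1)→(Q,1,left)
state=Q head=-1 tape=BB[B]11   (Q,B)→(P,0,left)
state=P head=-2 tape=B[B]011   (P,B)→(R,B,left)
state=R head=-3 tape=[B]B011
No transition is defined for (R, B); M halts in state R.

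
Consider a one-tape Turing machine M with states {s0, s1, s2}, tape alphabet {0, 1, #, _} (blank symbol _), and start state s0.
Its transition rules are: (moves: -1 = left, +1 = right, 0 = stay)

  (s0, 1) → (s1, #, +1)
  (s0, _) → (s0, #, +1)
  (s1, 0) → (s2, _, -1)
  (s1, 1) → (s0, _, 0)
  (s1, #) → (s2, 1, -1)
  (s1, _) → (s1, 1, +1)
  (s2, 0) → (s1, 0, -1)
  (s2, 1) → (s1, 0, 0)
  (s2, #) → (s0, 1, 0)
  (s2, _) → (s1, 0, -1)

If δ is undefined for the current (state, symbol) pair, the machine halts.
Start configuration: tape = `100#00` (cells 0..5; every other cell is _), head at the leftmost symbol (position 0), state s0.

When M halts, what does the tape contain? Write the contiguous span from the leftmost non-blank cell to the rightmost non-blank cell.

#11#00

s0 | [1]00#00   read 1 → write #, move +1, go to s1
s1 | #[0]0#00   read 0 → write _, move -1, go to s2
s2 | [#]_0#00   read # → write 1, move 0, go to s0
s0 | [1]_0#00   read 1 → write #, move +1, go to s1
s1 | #[_]0#00   read _ → write 1, move +1, go to s1
s1 | #1[0]#00   read 0 → write _, move -1, go to s2
s2 | #[1]_#00   read 1 → write 0, move 0, go to s1
s1 | #[0]_#00   read 0 → write _, move -1, go to s2
s2 | [#]__#00   read # → write 1, move 0, go to s0
s0 | [1]__#00   read 1 → write #, move +1, go to s1
s1 | #[_]_#00   read _ → write 1, move +1, go to s1
s1 | #1[_]#00   read _ → write 1, move +1, go to s1
s1 | #11[#]00   read # → write 1, move -1, go to s2
s2 | #1[1]100   read 1 → write 0, move 0, go to s1
s1 | #1[0]100   read 0 → write _, move -1, go to s2
s2 | #[1]_100   read 1 → write 0, move 0, go to s1
s1 | #[0]_100   read 0 → write _, move -1, go to s2
s2 | [#]__100   read # → write 1, move 0, go to s0
s0 | [1]__100   read 1 → write #, move +1, go to s1
s1 | #[_]_100   read _ → write 1, move +1, go to s1
s1 | #1[_]100   read _ → write 1, move +1, go to s1
s1 | #11[1]00   read 1 → write _, move 0, go to s0
s0 | #11[_]00   read _ → write #, move +1, go to s0
s0 | #11#[0]0
The non-blank tape span at halt is #11#00.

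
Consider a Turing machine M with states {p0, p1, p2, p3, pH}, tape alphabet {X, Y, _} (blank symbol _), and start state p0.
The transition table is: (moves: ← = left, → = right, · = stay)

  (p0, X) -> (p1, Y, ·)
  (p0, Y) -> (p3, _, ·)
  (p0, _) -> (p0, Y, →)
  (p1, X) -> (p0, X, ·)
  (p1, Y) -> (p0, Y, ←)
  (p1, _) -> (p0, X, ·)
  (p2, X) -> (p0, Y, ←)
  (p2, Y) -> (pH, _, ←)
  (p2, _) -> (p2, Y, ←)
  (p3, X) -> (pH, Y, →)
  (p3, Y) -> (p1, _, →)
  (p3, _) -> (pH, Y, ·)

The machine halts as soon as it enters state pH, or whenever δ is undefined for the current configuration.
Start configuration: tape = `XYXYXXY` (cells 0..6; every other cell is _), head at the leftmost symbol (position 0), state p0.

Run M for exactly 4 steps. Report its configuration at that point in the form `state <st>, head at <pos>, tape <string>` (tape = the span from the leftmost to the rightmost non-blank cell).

state p3, head at 0, tape Y_YXYXXY

state=p0 head=0 tape=_[X]YXYXXY   (p0,X)→(p1,Y,·)
state=p1 head=0 tape=_[Y]YXYXXY   (p1,Y)→(p0,Y,←)
state=p0 head=-1 tape=[_]YYXYXXY   (p0,_)→(p0,Y,→)
state=p0 head=0 tape=Y[Y]YXYXXY   (p0,Y)→(p3,_,·)
state=p3 head=0 tape=Y[_]YXYXXY
After 4 steps: state p3, head at 0, tape Y_YXYXXY.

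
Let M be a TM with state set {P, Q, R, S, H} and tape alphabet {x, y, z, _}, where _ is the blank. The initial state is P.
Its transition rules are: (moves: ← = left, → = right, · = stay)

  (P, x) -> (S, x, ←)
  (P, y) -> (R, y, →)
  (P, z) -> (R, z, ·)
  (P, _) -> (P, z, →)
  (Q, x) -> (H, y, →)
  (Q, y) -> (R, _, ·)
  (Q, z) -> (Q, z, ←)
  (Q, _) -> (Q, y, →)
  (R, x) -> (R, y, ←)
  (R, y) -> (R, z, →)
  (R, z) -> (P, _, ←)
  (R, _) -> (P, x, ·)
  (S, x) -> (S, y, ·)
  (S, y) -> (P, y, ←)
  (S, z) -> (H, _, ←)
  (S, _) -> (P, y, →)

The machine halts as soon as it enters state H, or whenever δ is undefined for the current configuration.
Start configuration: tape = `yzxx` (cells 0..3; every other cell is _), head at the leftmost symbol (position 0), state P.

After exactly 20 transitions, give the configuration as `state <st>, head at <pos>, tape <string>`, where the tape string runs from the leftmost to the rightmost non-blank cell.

state P, head at 1, tape zzz_yx

P | __[y]zxx   read y → write y, move →, go to R
R | __y[z]xx   read z → write _, move ←, go to P
P | __[y]_xx   read y → write y, move →, go to R
R | __y[_]xx   read _ → write x, move ·, go to P
P | __y[x]xx   read x → write x, move ←, go to S
S | __[y]xxx   read y → write y, move ←, go to P
P | _[_]yxxx   read _ → write z, move →, go to P
P | _z[y]xxx   read y → write y, move →, go to R
R | _zy[x]xx   read x → write y, move ←, go to R
R | _z[y]yxx   read y → write z, move →, go to R
R | _zz[y]xx   read y → write z, move →, go to R
R | _zzz[x]x   read x → write y, move ←, go to R
R | _zz[z]yx   read z → write _, move ←, go to P
P | _z[z]_yx   read z → write z, move ·, go to R
R | _z[z]_yx   read z → write _, move ←, go to P
P | _[z]__yx   read z → write z, move ·, go to R
R | _[z]__yx   read z → write _, move ←, go to P
P | [_]___yx   read _ → write z, move →, go to P
P | z[_]__yx   read _ → write z, move →, go to P
P | zz[_]_yx   read _ → write z, move →, go to P
P | zzz[_]yx
After 20 steps: state P, head at 1, tape zzz_yx.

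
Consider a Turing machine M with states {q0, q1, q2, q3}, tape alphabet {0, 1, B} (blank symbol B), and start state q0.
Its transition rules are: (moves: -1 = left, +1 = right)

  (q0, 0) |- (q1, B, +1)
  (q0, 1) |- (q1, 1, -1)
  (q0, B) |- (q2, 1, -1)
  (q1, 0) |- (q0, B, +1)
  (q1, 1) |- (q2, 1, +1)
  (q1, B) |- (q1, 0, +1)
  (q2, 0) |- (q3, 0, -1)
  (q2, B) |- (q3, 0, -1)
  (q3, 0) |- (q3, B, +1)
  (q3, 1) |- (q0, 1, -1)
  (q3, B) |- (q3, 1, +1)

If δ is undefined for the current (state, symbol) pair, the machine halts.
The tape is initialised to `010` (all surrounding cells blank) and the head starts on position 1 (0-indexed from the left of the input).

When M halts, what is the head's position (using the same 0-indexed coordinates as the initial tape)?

q0 | BB0[1]0   read 1 → write 1, move -1, go to q1
q1 | BB[0]10   read 0 → write B, move +1, go to q0
q0 | BBB[1]0   read 1 → write 1, move -1, go to q1
q1 | BB[B]10   read B → write 0, move +1, go to q1
q1 | BB0[1]0   read 1 → write 1, move +1, go to q2
q2 | BB01[0]   read 0 → write 0, move -1, go to q3
q3 | BB0[1]0   read 1 → write 1, move -1, go to q0
q0 | BB[0]10   read 0 → write B, move +1, go to q1
q1 | BBB[1]0   read 1 → write 1, move +1, go to q2
q2 | BBB1[0]   read 0 → write 0, move -1, go to q3
q3 | BBB[1]0   read 1 → write 1, move -1, go to q0
q0 | BB[B]10   read B → write 1, move -1, go to q2
q2 | B[B]110   read B → write 0, move -1, go to q3
q3 | [B]0110   read B → write 1, move +1, go to q3
q3 | 1[0]110   read 0 → write B, move +1, go to q3
q3 | 1B[1]10   read 1 → write 1, move -1, go to q0
q0 | 1[B]110   read B → write 1, move -1, go to q2
q2 | [1]1110
At halt the head is at cell -2.

-2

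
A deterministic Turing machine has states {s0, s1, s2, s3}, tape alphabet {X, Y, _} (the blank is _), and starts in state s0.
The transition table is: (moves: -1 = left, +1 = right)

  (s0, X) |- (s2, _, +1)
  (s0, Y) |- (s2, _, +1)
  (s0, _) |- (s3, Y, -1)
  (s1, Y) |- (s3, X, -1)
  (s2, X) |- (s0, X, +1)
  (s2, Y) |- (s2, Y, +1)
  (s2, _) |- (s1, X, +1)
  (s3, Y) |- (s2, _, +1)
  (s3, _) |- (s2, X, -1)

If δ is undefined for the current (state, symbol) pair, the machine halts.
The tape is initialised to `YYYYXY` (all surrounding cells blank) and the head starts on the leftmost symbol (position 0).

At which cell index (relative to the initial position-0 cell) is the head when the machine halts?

7

state=s0 head=0 tape=[Y]YYYXY__   (s0,Y)→(s2,_,+1)
state=s2 head=1 tape=_[Y]YYXY__   (s2,Y)→(s2,Y,+1)
state=s2 head=2 tape=_Y[Y]YXY__   (s2,Y)→(s2,Y,+1)
state=s2 head=3 tape=_YY[Y]XY__   (s2,Y)→(s2,Y,+1)
state=s2 head=4 tape=_YYY[X]Y__   (s2,X)→(s0,X,+1)
state=s0 head=5 tape=_YYYX[Y]__   (s0,Y)→(s2,_,+1)
state=s2 head=6 tape=_YYYX_[_]_   (s2,_)→(s1,X,+1)
state=s1 head=7 tape=_YYYX_X[_]
At halt the head is at cell 7.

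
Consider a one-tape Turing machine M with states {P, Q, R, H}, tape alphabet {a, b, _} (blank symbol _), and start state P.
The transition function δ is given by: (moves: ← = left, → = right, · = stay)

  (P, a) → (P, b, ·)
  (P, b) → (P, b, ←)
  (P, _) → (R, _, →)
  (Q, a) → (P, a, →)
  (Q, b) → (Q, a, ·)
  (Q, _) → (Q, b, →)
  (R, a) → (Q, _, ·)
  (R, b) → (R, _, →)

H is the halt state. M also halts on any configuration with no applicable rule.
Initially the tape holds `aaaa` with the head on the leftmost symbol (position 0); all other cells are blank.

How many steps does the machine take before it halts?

16

state=P head=0 tape=_[a]aaa_   (P,a)→(P,b,·)
state=P head=0 tape=_[b]aaa_   (P,b)→(P,b,←)
state=P head=-1 tape=[_]baaa_   (P,_)→(R,_,→)
state=R head=0 tape=_[b]aaa_   (R,b)→(R,_,→)
state=R head=1 tape=__[a]aa_   (R,a)→(Q,_,·)
state=Q head=1 tape=__[_]aa_   (Q,_)→(Q,b,→)
state=Q head=2 tape=__b[a]a_   (Q,a)→(P,a,→)
state=P head=3 tape=__ba[a]_   (P,a)→(P,b,·)
state=P head=3 tape=__ba[b]_   (P,b)→(P,b,←)
state=P head=2 tape=__b[a]b_   (P,a)→(P,b,·)
state=P head=2 tape=__b[b]b_   (P,b)→(P,b,←)
state=P head=1 tape=__[b]bb_   (P,b)→(P,b,←)
state=P head=0 tape=_[_]bbb_   (P,_)→(R,_,→)
state=R head=1 tape=__[b]bb_   (R,b)→(R,_,→)
state=R head=2 tape=___[b]b_   (R,b)→(R,_,→)
state=R head=3 tape=____[b]_   (R,b)→(R,_,→)
state=R head=4 tape=_____[_]
M halts after 16 transitions.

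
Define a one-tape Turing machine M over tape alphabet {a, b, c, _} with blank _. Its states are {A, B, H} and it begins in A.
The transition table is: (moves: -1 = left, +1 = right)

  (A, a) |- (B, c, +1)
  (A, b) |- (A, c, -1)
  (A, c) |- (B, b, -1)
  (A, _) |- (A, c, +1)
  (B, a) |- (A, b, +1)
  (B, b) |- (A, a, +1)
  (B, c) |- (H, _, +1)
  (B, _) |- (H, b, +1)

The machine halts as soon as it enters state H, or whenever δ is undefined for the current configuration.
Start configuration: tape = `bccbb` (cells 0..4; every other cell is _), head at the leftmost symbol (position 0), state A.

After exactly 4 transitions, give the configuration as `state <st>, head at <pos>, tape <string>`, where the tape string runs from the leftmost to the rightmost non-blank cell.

state H, head at 0, tape bccbb

A | _[b]ccbb   read b → write c, move -1, go to A
A | [_]cccbb   read _ → write c, move +1, go to A
A | c[c]ccbb   read c → write b, move -1, go to B
B | [c]bccbb   read c → write _, move +1, go to H
H | _[b]ccbb
After 4 steps: state H, head at 0, tape bccbb.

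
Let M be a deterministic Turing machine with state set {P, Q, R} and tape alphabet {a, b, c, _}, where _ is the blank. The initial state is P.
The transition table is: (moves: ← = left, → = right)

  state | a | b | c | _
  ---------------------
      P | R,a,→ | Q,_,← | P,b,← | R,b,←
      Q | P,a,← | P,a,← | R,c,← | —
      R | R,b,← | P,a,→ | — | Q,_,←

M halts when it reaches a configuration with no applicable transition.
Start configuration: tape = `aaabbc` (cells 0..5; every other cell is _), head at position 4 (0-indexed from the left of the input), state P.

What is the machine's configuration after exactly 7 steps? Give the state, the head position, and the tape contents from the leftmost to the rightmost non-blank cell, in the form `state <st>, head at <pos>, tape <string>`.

state R, head at -1, tape bbbb_c

state=P head=4 tape=_aaab[b]c   (P,b)→(Q,_,←)
state=Q head=3 tape=_aaa[b]_c   (Q,b)→(P,a,←)
state=P head=2 tape=_aa[a]a_c   (P,a)→(R,a,→)
state=R head=3 tape=_aaa[a]_c   (R,a)→(R,b,←)
state=R head=2 tape=_aa[a]b_c   (R,a)→(R,b,←)
state=R head=1 tape=_a[a]bb_c   (R,a)→(R,b,←)
state=R head=0 tape=_[a]bbb_c   (R,a)→(R,b,←)
state=R head=-1 tape=[_]bbbb_c
After 7 steps: state R, head at -1, tape bbbb_c.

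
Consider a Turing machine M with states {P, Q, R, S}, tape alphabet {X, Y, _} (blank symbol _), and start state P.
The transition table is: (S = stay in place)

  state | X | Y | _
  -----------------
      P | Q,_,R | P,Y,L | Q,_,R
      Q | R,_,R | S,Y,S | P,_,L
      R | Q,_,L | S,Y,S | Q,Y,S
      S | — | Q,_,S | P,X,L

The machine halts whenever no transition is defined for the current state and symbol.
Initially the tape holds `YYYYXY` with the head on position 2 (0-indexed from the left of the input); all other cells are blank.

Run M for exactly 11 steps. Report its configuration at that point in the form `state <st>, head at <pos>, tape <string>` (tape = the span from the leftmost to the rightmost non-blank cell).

state P, head at -1, tape YYYXY

P | _YY[Y]YXY   read Y → write Y, move L, go to P
P | _Y[Y]YYXY   read Y → write Y, move L, go to P
P | _[Y]YYYXY   read Y → write Y, move L, go to P
P | [_]YYYYXY   read _ → write _, move R, go to Q
Q | _[Y]YYYXY   read Y → write Y, move S, go to S
S | _[Y]YYYXY   read Y → write _, move S, go to Q
Q | _[_]YYYXY   read _ → write _, move L, go to P
P | [_]_YYYXY   read _ → write _, move R, go to Q
Q | _[_]YYYXY   read _ → write _, move L, go to P
P | [_]_YYYXY   read _ → write _, move R, go to Q
Q | _[_]YYYXY   read _ → write _, move L, go to P
P | [_]_YYYXY
After 11 steps: state P, head at -1, tape YYYXY.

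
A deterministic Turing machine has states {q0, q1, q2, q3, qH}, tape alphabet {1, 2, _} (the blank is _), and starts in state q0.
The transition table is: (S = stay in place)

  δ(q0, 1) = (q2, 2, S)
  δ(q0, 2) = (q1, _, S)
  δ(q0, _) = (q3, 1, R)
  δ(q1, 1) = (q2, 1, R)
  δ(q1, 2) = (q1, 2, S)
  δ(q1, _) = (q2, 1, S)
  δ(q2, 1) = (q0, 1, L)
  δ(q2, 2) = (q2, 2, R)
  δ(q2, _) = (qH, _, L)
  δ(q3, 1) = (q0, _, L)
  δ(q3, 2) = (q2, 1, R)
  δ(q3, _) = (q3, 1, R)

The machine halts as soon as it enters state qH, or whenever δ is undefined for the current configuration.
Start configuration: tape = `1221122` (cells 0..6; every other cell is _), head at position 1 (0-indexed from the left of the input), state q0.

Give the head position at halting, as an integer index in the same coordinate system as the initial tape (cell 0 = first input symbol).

-1

q0 | _1[2]21122   read 2 → write _, move S, go to q1
q1 | _1[_]21122   read _ → write 1, move S, go to q2
q2 | _1[1]21122   read 1 → write 1, move L, go to q0
q0 | _[1]121122   read 1 → write 2, move S, go to q2
q2 | _[2]121122   read 2 → write 2, move R, go to q2
q2 | _2[1]21122   read 1 → write 1, move L, go to q0
q0 | _[2]121122   read 2 → write _, move S, go to q1
q1 | _[_]121122   read _ → write 1, move S, go to q2
q2 | _[1]121122   read 1 → write 1, move L, go to q0
q0 | [_]1121122   read _ → write 1, move R, go to q3
q3 | 1[1]121122   read 1 → write _, move L, go to q0
q0 | [1]_121122   read 1 → write 2, move S, go to q2
q2 | [2]_121122   read 2 → write 2, move R, go to q2
q2 | 2[_]121122   read _ → write _, move L, go to qH
qH | [2]_121122
At halt the head is at cell -1.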